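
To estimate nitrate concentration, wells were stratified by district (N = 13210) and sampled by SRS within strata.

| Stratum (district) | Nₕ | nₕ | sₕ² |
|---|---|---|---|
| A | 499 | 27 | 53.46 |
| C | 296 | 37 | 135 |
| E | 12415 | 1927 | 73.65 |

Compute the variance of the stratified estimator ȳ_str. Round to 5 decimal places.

Var(ȳ_str) = Σₕ Wₕ²(1 − fₕ)sₕ²/nₕ with Wₕ = Nₕ/N, N = 13210.
A: Wₕ = 0.03777441; term = 0.03777441²·(1 − 0.05410822)·53.46/27 = 0.0026724039.
C: Wₕ = 0.02240727; term = 0.02240727²·(1 − 0.12500000)·135/37 = 0.0016029423.
E: Wₕ = 0.93981832; term = 0.93981832²·(1 − 0.15521547)·73.65/1927 = 0.028518377.
Sum = 0.032793723.

0.03279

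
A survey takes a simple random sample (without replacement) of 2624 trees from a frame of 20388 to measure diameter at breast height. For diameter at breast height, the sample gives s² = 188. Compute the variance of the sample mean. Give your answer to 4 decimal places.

Under SRS without replacement, Var(ȳ) = (1 − f)·s²/n with f = n/N = 2624/20388 = 0.12870316.
Var(ȳ) = (1 − 0.12870316)·188/2624 = 0.87129684·0.071646341 = 0.062425231.

0.0624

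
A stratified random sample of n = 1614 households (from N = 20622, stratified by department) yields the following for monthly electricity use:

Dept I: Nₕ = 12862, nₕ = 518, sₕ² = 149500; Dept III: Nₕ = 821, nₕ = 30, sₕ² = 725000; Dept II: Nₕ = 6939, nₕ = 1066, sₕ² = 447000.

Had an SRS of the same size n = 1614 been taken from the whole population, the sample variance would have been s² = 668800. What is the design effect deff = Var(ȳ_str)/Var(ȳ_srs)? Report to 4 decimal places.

Var(ȳ_str) = Σ Wₕ²(1−fₕ)sₕ²/nₕ with Wₕ = Nₕ/20622:
  Dept I: (12862/20622)²·(1−518/12862)·149500/518 = 107.74926
  Dept III: (821/20622)²·(1−30/821)·725000/30 = 36.904118
  Dept II: (6939/20622)²·(1−1066/6939)·447000/1066 = 40.183304
  → Var(ȳ_str) = 184.83668.
Var(ȳ_srs) = (1 − 1614/20622)·668800/1614 = 381.94284.
deff = 184.83668 / 381.94284 = 0.4839.

0.4839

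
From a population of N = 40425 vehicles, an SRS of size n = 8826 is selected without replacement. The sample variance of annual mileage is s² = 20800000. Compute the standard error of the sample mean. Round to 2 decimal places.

42.92

Under SRS without replacement, Var(ȳ) = (1 − f)·s²/n with f = n/N = 8826/40425 = 0.21833024.
Var(ȳ) = (1 − 0.21833024)·20800000/8826 = 0.78166976·2356.6735 = 1842.1404.
SE(ȳ) = √(1842.1404) = 42.92.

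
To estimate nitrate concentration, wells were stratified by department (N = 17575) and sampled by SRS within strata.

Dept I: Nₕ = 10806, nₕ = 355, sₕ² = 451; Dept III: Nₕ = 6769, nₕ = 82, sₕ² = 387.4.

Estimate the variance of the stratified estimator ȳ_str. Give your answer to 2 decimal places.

1.16

Var(ȳ_str) = Σₕ Wₕ²(1 − fₕ)sₕ²/nₕ with Wₕ = Nₕ/N, N = 17575.
Dept I: Wₕ = 0.61485064; term = 0.61485064²·(1 − 0.03285212)·451/355 = 0.46449424.
Dept III: Wₕ = 0.38514936; term = 0.38514936²·(1 − 0.01211405)·387.4/82 = 0.69232647.
Sum = 1.1568207.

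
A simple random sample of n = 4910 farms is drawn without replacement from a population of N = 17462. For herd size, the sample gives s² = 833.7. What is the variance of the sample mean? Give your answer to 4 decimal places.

Under SRS without replacement, Var(ȳ) = (1 − f)·s²/n with f = n/N = 4910/17462 = 0.28118200.
Var(ȳ) = (1 − 0.28118200)·833.7/4910 = 0.71881800·0.16979633 = 0.12205266.

0.1221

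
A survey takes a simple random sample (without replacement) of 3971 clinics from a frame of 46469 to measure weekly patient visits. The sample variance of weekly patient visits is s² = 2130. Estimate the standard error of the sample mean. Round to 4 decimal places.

0.7004

Under SRS without replacement, Var(ȳ) = (1 − f)·s²/n with f = n/N = 3971/46469 = 0.08545482.
Var(ȳ) = (1 − 0.08545482)·2130/3971 = 0.91454518·0.53638882 = 0.49055181.
SE(ȳ) = √(0.49055181) = 0.7004.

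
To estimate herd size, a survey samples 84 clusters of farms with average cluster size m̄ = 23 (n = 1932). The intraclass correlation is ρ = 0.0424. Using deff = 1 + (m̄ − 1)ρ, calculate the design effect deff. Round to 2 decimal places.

1.93

deff = 1 + (23 − 1)·0.0424 = 1 + 0.9328 = 1.9328.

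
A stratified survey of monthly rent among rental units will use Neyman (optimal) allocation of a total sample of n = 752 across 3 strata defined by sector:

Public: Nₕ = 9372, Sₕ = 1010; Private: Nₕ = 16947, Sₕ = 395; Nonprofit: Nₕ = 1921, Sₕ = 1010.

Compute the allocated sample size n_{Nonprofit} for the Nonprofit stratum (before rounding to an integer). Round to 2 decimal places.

80.61

Neyman allocation: nₕ = n·NₕSₕ / Σⱼ NⱼSⱼ.
Σ NⱼSⱼ = 9372·1010 + 16947·395 + 1921·1010 = 1.8099995 × 10^7.
n_{Nonprofit} = 752·1921·1010 / (1.8099995 × 10^7) = 80.61.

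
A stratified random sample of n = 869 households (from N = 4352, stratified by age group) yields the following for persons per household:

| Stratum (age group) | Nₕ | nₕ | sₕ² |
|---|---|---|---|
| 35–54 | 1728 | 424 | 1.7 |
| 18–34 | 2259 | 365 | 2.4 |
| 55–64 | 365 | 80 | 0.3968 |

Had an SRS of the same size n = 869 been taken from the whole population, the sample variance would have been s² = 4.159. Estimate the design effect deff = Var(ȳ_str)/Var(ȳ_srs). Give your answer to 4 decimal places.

Var(ȳ_str) = Σ Wₕ²(1−fₕ)sₕ²/nₕ with Wₕ = Nₕ/4352:
  35–54: (1728/4352)²·(1−424/1728)·1.7/424 = 4.7700905 × 10^-4
  18–34: (2259/4352)²·(1−365/2259)·2.4/365 = 0.0014853774
  55–64: (365/4352)²·(1−80/365)·0.3968/80 = 2.7242166 × 10^-5
  → Var(ȳ_str) = 0.0019896286.
Var(ȳ_srs) = (1 − 869/4352)·4.159/869 = 0.0038303083.
deff = 0.0019896286 / 0.0038303083 = 0.5194.

0.5194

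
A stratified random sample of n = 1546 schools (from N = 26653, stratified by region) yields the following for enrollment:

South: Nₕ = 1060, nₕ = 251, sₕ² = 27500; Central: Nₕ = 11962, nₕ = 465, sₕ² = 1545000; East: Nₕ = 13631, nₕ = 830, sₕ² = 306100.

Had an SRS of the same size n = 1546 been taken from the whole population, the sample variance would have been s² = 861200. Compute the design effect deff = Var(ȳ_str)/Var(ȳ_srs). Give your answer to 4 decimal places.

Var(ȳ_str) = Σ Wₕ²(1−fₕ)sₕ²/nₕ with Wₕ = Nₕ/26653:
  South: (1060/26653)²·(1−251/1060)·27500/251 = 0.13225776
  Central: (11962/26653)²·(1−465/11962)·1545000/465 = 643.23795
  East: (13631/26653)²·(1−830/13631)·306100/830 = 90.586745
  → Var(ȳ_str) = 733.95695.
Var(ȳ_srs) = (1 − 1546/26653)·861200/1546 = 524.73889.
deff = 733.95695 / 524.73889 = 1.3987.

1.3987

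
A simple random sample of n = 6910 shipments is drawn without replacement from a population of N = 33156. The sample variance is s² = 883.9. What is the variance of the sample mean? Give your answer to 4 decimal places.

0.1013

Under SRS without replacement, Var(ȳ) = (1 − f)·s²/n with f = n/N = 6910/33156 = 0.20840873.
Var(ȳ) = (1 − 0.20840873)·883.9/6910 = 0.79159127·0.12791606 = 0.10125724.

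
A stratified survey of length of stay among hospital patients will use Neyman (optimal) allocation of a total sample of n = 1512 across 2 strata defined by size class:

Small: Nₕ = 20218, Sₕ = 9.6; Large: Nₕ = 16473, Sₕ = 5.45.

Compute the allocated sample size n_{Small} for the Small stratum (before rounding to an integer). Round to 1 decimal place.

1033.8

Neyman allocation: nₕ = n·NₕSₕ / Σⱼ NⱼSⱼ.
Σ NⱼSⱼ = 20218·9.6 + 16473·5.45 = 283870.65.
n_{Small} = 1512·20218·9.6 / 283870.65 = 1033.8.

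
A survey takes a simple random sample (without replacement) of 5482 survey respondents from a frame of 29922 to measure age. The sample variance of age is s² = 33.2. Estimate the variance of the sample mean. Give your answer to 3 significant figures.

Under SRS without replacement, Var(ȳ) = (1 − f)·s²/n with f = n/N = 5482/29922 = 0.18320968.
Var(ȳ) = (1 − 0.18320968)·33.2/5482 = 0.81679032·0.0060561839 = 0.0049466324.

0.00495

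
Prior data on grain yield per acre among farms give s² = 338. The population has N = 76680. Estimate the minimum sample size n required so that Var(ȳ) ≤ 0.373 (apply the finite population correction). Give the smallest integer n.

Without fpc, n₀ = s²/D = 338/0.373 = 906.1662.
With fpc, (1 − n/N)·s²/n ≤ D requires n ≥ n₀/(1 + n₀/N) = 906.1662/(1 + 906.1662/76680) = 895.5826.
Rounding up, n = 896.

896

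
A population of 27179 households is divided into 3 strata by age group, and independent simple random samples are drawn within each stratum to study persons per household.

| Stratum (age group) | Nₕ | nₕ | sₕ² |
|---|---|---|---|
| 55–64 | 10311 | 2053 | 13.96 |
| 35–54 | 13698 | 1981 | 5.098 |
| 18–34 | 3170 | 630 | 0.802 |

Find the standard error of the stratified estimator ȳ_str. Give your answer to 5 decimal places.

0.03684

Var(ȳ_str) = Σₕ Wₕ²(1 − fₕ)sₕ²/nₕ with Wₕ = Nₕ/N, N = 27179.
55–64: Wₕ = 0.37937378; term = 0.37937378²·(1 − 0.19910775)·13.96/2053 = 7.8379987 × 10^-4.
35–54: Wₕ = 0.50399205; term = 0.50399205²·(1 − 0.14461965)·5.098/1981 = 5.5914185 × 10^-4.
18–34: Wₕ = 0.11663417; term = 0.11663417²·(1 − 0.19873817)·0.802/630 = 1.3875858 × 10^-5.
Sum = 0.0013568176.
SE = √(0.0013568176) = 0.03684.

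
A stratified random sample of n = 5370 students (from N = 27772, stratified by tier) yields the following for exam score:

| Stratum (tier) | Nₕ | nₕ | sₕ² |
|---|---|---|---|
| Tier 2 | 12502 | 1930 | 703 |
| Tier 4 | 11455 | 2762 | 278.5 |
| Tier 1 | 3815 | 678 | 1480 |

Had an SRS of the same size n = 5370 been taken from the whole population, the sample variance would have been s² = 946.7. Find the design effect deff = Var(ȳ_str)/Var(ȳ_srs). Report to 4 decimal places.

0.7687

Var(ȳ_str) = Σ Wₕ²(1−fₕ)sₕ²/nₕ with Wₕ = Nₕ/27772:
  Tier 2: (12502/27772)²·(1−1930/12502)·703/1930 = 0.06241951
  Tier 4: (11455/27772)²·(1−2762/11455)·278.5/2762 = 0.013018231
  Tier 1: (3815/27772)²·(1−678/3815)·1480/678 = 0.033870903
  → Var(ȳ_str) = 0.10930864.
Var(ȳ_srs) = (1 − 5370/27772)·946.7/5370 = 0.14220594.
deff = 0.10930864 / 0.14220594 = 0.7687.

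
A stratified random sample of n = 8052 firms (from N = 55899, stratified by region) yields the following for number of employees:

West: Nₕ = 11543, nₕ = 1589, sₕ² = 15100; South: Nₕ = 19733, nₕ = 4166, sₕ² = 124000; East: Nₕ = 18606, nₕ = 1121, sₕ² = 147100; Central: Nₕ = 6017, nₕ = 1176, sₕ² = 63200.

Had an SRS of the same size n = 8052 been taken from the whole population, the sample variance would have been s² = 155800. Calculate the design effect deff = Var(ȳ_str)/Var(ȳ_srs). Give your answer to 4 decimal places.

1.0529

Var(ȳ_str) = Σ Wₕ²(1−fₕ)sₕ²/nₕ with Wₕ = Nₕ/55899:
  West: (11543/55899)²·(1−1589/11543)·15100/1589 = 0.3494309
  South: (19733/55899)²·(1−4166/19733)·124000/4166 = 2.9261217
  East: (18606/55899)²·(1−1121/18606)·147100/1121 = 13.662106
  Central: (6017/55899)²·(1−1176/6017)·63200/1176 = 0.50097583
  → Var(ȳ_str) = 17.438634.
Var(ȳ_srs) = (1 − 8052/55899)·155800/8052 = 16.56206.
deff = 17.438634 / 16.56206 = 1.0529.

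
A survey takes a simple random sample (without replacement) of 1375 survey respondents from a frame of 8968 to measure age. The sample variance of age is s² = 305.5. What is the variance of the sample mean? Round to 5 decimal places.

0.18812

Under SRS without replacement, Var(ȳ) = (1 − f)·s²/n with f = n/N = 1375/8968 = 0.15332293.
Var(ȳ) = (1 − 0.15332293)·305.5/1375 = 0.84667707·0.22218182 = 0.18811625.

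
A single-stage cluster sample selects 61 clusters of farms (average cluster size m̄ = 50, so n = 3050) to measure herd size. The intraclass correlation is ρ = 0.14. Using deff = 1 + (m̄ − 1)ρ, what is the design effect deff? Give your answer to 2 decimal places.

deff = 1 + (50 − 1)·0.14 = 1 + 6.86 = 7.86.

7.86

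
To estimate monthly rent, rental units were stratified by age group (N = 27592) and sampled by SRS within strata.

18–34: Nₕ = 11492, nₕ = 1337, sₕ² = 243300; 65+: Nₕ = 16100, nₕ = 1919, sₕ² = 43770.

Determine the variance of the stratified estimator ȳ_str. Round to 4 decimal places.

34.7348

Var(ȳ_str) = Σₕ Wₕ²(1 − fₕ)sₕ²/nₕ with Wₕ = Nₕ/N, N = 27592.
18–34: Wₕ = 0.41649754; term = 0.41649754²·(1 − 0.11634180)·243300/1337 = 27.894584.
65+: Wₕ = 0.58350246; term = 0.58350246²·(1 − 0.11919255)·43770/1919 = 6.8401865.
Sum = 34.734771.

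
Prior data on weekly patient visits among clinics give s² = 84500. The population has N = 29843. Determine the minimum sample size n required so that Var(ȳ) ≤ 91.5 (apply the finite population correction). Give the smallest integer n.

Without fpc, n₀ = s²/D = 84500/91.5 = 923.4973.
With fpc, (1 − n/N)·s²/n ≤ D requires n ≥ n₀/(1 + n₀/N) = 923.4973/(1 + 923.4973/29843) = 895.7773.
Rounding up, n = 896.

896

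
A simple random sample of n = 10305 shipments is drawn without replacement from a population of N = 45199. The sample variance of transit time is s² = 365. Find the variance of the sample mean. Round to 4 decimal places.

Under SRS without replacement, Var(ȳ) = (1 − f)·s²/n with f = n/N = 10305/45199 = 0.22799177.
Var(ȳ) = (1 − 0.22799177)·365/10305 = 0.77200823·0.035419699 = 0.027344299.

0.0273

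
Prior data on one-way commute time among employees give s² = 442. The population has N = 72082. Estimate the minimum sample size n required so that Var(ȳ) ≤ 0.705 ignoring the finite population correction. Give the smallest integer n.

Without fpc, n₀ = s²/D = 442/0.705 = 626.9504.
Rounding up, n = 627.

627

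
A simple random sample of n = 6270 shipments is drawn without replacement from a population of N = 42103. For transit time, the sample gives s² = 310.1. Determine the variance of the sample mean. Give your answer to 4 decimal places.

Under SRS without replacement, Var(ȳ) = (1 − f)·s²/n with f = n/N = 6270/42103 = 0.14892050.
Var(ȳ) = (1 − 0.14892050)·310.1/6270 = 0.85107950·0.049457735 = 0.042092464.

0.0421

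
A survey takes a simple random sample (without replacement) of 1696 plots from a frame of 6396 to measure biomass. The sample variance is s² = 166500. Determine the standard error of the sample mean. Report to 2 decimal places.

8.49

Under SRS without replacement, Var(ȳ) = (1 − f)·s²/n with f = n/N = 1696/6396 = 0.26516573.
Var(ȳ) = (1 − 0.26516573)·166500/1696 = 0.73483427·98.17217 = 72.140275.
SE(ȳ) = √(72.140275) = 8.49.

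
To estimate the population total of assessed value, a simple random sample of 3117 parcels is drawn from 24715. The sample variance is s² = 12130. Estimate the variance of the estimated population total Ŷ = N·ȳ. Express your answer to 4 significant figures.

Var(Ŷ) = N²·Var(ȳ) = N²·(1 − n/N)·s²/n.
f = 3117/24715 = 0.12611774; Var(ȳ) = 0.87388226·12130/3117 = 3.4007673.
Var(Ŷ) = 24715² · 3.4007673 = 2.0772949 × 10^9.

2.077 × 10^9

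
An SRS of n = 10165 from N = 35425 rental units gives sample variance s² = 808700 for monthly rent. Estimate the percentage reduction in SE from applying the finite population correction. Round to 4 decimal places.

15.5574

f = n/N = 10165/35425 = 0.28694425.
SE_no-fpc = √(s²/n) = 8.9194901; SE_fpc = √((1−f)s²/n) = 7.5318519.
Ratio = √(1−f) = 0.84442629. Reduction = 100·(1 − 0.84442629) = 15.5574%.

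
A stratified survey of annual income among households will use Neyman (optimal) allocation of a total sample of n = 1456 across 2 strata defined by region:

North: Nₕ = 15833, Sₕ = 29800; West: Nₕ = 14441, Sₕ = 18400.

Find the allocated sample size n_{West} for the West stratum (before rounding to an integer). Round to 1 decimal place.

Neyman allocation: nₕ = n·NₕSₕ / Σⱼ NⱼSⱼ.
Σ NⱼSⱼ = 15833·29800 + 14441·18400 = 7.375378 × 10^8.
n_{West} = 1456·14441·18400 / (7.375378 × 10^8) = 524.6.

524.6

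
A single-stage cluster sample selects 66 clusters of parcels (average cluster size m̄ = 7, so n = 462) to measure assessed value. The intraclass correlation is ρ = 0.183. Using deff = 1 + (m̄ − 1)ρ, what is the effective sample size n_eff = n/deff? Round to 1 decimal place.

220.2

deff = 1 + (7 − 1)·0.183 = 1 + 1.098 = 2.098.
n_eff = 462 / 2.098 = 220.2.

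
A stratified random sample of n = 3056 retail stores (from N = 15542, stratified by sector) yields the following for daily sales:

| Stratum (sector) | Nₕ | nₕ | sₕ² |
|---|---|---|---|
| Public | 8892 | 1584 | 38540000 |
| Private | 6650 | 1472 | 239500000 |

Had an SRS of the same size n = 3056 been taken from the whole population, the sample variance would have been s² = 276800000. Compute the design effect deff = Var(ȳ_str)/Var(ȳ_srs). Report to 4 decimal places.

Var(ȳ_str) = Σ Wₕ²(1−fₕ)sₕ²/nₕ with Wₕ = Nₕ/15542:
  Public: (8892/15542)²·(1−1584/8892)·38540000/1584 = 6545.4682
  Private: (6650/15542)²·(1−1472/6650)·239500000/1472 = 23193.569
  → Var(ȳ_str) = 29739.037.
Var(ȳ_srs) = (1 − 3056/15542)·276800000/3056 = 72766.111.
deff = 29739.037 / 72766.111 = 0.4087.

0.4087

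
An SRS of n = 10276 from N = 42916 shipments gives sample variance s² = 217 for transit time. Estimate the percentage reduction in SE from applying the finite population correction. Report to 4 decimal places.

f = n/N = 10276/42916 = 0.23944450.
SE_no-fpc = √(s²/n) = 0.14531747; SE_fpc = √((1−f)s²/n) = 0.12673112.
Ratio = √(1−f) = 0.87209833. Reduction = 100·(1 − 0.87209833) = 12.7902%.

12.7902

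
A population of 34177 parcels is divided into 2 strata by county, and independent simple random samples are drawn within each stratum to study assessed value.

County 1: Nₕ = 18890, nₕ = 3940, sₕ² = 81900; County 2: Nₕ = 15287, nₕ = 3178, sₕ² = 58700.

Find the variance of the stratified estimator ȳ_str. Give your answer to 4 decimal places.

Var(ȳ_str) = Σₕ Wₕ²(1 − fₕ)sₕ²/nₕ with Wₕ = Nₕ/N, N = 34177.
County 1: Wₕ = 0.55271089; term = 0.55271089²·(1 − 0.20857597)·81900/3940 = 5.0256583.
County 2: Wₕ = 0.44728911; term = 0.44728911²·(1 − 0.20788906)·58700/3178 = 2.9271628.
Sum = 7.9528211.

7.9528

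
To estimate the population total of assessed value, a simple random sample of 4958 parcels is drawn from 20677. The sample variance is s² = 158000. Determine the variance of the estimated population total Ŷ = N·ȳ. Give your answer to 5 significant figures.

Var(Ŷ) = N²·Var(ȳ) = N²·(1 − n/N)·s²/n.
f = 4958/20677 = 0.23978333; Var(ȳ) = 0.76021667·158000/4958 = 24.226348.
Var(Ŷ) = 20677² · 24.226348 = 1.0357692 × 10^10.

1.0358 × 10^10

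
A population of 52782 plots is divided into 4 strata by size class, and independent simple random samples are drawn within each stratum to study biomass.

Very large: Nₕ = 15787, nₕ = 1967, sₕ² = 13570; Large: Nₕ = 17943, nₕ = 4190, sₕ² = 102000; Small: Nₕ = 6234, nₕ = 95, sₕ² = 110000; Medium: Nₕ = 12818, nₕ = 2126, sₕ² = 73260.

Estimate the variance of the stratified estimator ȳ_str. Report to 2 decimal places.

20.30

Var(ȳ_str) = Σₕ Wₕ²(1 − fₕ)sₕ²/nₕ with Wₕ = Nₕ/N, N = 52782.
Very large: Wₕ = 0.29909818; term = 0.29909818²·(1 − 0.12459619)·13570/1967 = 0.54027075.
Large: Wₕ = 0.33994544; term = 0.33994544²·(1 − 0.23351725)·102000/4190 = 2.156289.
Small: Wₕ = 0.11810845; term = 0.11810845²·(1 − 0.01523901)·110000/95 = 15.906031.
Medium: Wₕ = 0.24284794; term = 0.24284794²·(1 − 0.16586051)·73260/2126 = 1.6951619.
Sum = 20.297753.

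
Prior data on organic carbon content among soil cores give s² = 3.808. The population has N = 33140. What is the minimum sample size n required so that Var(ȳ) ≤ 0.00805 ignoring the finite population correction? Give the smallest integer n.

Without fpc, n₀ = s²/D = 3.808/0.00805 = 473.0435.
Rounding up, n = 474.

474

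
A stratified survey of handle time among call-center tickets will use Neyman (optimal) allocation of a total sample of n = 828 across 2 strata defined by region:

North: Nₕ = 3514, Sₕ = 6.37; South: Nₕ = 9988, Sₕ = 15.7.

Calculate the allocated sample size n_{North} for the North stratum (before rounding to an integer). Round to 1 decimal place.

103.4

Neyman allocation: nₕ = n·NₕSₕ / Σⱼ NⱼSⱼ.
Σ NⱼSⱼ = 3514·6.37 + 9988·15.7 = 179195.78.
n_{North} = 828·3514·6.37 / 179195.78 = 103.4.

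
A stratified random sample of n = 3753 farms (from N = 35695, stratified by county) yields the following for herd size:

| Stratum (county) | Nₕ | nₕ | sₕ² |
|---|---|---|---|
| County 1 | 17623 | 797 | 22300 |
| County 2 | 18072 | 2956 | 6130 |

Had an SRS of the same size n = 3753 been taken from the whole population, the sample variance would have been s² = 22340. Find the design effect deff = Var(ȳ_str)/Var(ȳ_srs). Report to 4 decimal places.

Var(ȳ_str) = Σ Wₕ²(1−fₕ)sₕ²/nₕ with Wₕ = Nₕ/35695:
  County 1: (17623/35695)²·(1−797/17623)·22300/797 = 6.5116717
  County 2: (18072/35695)²·(1−2956/18072)·6130/2956 = 0.44461527
  → Var(ȳ_str) = 6.956287.
Var(ȳ_srs) = (1 − 3753/35695)·22340/3753 = 5.3267133.
deff = 6.956287 / 5.3267133 = 1.3059.

1.3059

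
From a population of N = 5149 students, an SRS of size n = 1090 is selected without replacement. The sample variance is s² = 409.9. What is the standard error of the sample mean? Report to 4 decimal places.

0.5445

Under SRS without replacement, Var(ȳ) = (1 − f)·s²/n with f = n/N = 1090/5149 = 0.21169159.
Var(ȳ) = (1 − 0.21169159)·409.9/1090 = 0.78830841·0.37605505 = 0.29644736.
SE(ȳ) = √(0.29644736) = 0.5445.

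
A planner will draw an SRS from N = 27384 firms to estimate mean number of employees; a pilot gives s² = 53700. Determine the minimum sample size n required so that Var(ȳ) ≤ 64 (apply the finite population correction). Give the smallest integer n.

Without fpc, n₀ = s²/D = 53700/64 = 839.0625.
With fpc, (1 − n/N)·s²/n ≤ D requires n ≥ n₀/(1 + n₀/N) = 839.0625/(1 + 839.0625/27384) = 814.1174.
Rounding up, n = 815.

815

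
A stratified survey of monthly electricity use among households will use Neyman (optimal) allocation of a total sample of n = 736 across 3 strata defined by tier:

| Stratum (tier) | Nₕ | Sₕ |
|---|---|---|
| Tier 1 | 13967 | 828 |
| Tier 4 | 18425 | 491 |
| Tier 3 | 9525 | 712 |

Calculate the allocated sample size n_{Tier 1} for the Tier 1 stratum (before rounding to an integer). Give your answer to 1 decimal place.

Neyman allocation: nₕ = n·NₕSₕ / Σⱼ NⱼSⱼ.
Σ NⱼSⱼ = 13967·828 + 18425·491 + 9525·712 = 2.7393151 × 10^7.
n_{Tier 1} = 736·13967·828 / (2.7393151 × 10^7) = 310.7.

310.7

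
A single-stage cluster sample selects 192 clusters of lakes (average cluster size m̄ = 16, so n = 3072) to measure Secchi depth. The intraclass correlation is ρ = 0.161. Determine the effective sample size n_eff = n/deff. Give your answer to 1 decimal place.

899.6

deff = 1 + (16 − 1)·0.161 = 1 + 2.415 = 3.415.
n_eff = 3072 / 3.415 = 899.6.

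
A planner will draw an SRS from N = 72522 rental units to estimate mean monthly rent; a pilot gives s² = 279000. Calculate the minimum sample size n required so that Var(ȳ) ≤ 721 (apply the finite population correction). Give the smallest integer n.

Without fpc, n₀ = s²/D = 279000/721 = 386.9626.
With fpc, (1 − n/N)·s²/n ≤ D requires n ≥ n₀/(1 + n₀/N) = 386.9626/(1 + 386.9626/72522) = 384.9088.
Rounding up, n = 385.

385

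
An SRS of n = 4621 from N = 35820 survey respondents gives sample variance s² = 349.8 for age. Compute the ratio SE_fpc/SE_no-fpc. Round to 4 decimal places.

0.9333

f = n/N = 4621/35820 = 0.12900614.
SE_no-fpc = √(s²/n) = 0.27513252; SE_fpc = √((1−f)s²/n) = 0.25677306.
Ratio = √(1−f) = 0.93327052.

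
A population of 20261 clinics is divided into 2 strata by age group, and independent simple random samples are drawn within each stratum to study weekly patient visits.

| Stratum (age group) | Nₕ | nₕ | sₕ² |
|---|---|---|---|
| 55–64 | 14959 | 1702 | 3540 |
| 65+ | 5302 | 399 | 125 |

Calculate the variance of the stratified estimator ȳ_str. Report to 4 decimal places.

Var(ȳ_str) = Σₕ Wₕ²(1 − fₕ)sₕ²/nₕ with Wₕ = Nₕ/N, N = 20261.
55–64: Wₕ = 0.73831499; term = 0.73831499²·(1 − 0.11377766)·3540/1702 = 1.0047772.
65+: Wₕ = 0.26168501; term = 0.26168501²·(1 − 0.07525462)·125/399 = 0.019838872.
Sum = 1.0246161.

1.0246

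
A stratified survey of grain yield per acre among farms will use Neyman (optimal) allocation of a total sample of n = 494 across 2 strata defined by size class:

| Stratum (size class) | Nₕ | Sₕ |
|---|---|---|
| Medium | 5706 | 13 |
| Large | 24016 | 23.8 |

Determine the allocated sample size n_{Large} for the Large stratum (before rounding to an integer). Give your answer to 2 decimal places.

437.25

Neyman allocation: nₕ = n·NₕSₕ / Σⱼ NⱼSⱼ.
Σ NⱼSⱼ = 5706·13 + 24016·23.8 = 645758.8.
n_{Large} = 494·24016·23.8 / 645758.8 = 437.25.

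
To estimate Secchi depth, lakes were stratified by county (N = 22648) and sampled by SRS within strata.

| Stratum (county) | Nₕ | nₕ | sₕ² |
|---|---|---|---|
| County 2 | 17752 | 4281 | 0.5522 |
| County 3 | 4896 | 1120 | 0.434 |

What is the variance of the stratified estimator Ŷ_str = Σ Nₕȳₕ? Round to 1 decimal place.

Var(Ŷ_str) = Σₕ Nₕ²(1 − fₕ)sₕ²/nₕ.
County 2: 17752²·(1 − 4281/17752)·0.5522/4281 = 30845.961.
County 3: 4896²·(1 − 1120/4896)·0.434/1120 = 7163.8272.
Sum = 38009.788.

38009.8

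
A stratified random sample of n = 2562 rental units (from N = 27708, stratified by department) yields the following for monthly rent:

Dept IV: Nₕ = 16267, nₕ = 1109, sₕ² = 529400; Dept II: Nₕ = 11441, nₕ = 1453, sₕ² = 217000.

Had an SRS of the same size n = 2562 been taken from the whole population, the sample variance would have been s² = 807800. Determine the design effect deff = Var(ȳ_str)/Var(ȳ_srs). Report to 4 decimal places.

Var(ȳ_str) = Σ Wₕ²(1−fₕ)sₕ²/nₕ with Wₕ = Nₕ/27708:
  Dept IV: (16267/27708)²·(1−1109/16267)·529400/1109 = 153.31738
  Dept II: (11441/27708)²·(1−1453/11441)·217000/1453 = 22.229325
  → Var(ȳ_str) = 175.54671.
Var(ȳ_srs) = (1 − 2562/27708)·807800/2562 = 286.14651.
deff = 175.54671 / 286.14651 = 0.6135.

0.6135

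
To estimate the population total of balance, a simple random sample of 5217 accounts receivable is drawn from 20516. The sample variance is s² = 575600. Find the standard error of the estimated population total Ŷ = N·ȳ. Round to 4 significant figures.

186100

Var(Ŷ) = N²·Var(ȳ) = N²·(1 − n/N)·s²/n.
f = 5217/20516 = 0.25428934; Var(ȳ) = 0.74571066·575600/5217 = 82.275457.
Var(Ŷ) = 20516² · 82.275457 = 3.4630255 × 10^10.
SE(Ŷ) = √(3.4630255 × 10^10) = 186100.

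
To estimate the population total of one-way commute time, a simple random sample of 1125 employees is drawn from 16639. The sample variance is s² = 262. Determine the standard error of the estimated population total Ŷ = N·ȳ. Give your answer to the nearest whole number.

Var(Ŷ) = N²·Var(ȳ) = N²·(1 − n/N)·s²/n.
f = 1125/16639 = 0.06761224; Var(ȳ) = 0.93238776·262/1125 = 0.21714275.
Var(Ŷ) = 16639² · 0.21714275 = 6.0117343 × 10^7.
SE(Ŷ) = √(6.0117343 × 10^7) = 7754.

7754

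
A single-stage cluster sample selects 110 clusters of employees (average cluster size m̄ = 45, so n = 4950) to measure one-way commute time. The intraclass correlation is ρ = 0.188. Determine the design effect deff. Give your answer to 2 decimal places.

deff = 1 + (45 − 1)·0.188 = 1 + 8.272 = 9.272.

9.27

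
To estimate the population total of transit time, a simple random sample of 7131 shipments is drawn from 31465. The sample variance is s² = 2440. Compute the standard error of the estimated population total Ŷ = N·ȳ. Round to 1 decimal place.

16186.0

Var(Ŷ) = N²·Var(ȳ) = N²·(1 − n/N)·s²/n.
f = 7131/31465 = 0.22663277; Var(ȳ) = 0.77336723·2440/7131 = 0.26462152.
Var(Ŷ) = 31465² · 0.26462152 = 2.6198754 × 10^8.
SE(Ŷ) = √(2.6198754 × 10^8) = 16186.0.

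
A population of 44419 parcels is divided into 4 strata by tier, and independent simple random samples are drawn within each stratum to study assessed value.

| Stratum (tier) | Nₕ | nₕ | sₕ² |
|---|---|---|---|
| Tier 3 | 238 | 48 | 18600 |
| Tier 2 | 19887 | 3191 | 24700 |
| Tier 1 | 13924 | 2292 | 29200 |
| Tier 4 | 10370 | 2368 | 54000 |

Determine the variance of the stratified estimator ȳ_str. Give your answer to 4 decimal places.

3.3164

Var(ȳ_str) = Σₕ Wₕ²(1 − fₕ)sₕ²/nₕ with Wₕ = Nₕ/N, N = 44419.
Tier 3: Wₕ = 0.00535807; term = 0.00535807²·(1 − 0.20168067)·18600/48 = 0.0088810581.
Tier 2: Wₕ = 0.44771382; term = 0.44771382²·(1 − 0.16045658)·24700/3191 = 1.3026097.
Tier 1: Wₕ = 0.31346946; term = 0.31346946²·(1 − 0.16460787)·29200/2292 = 1.0458011.
Tier 4: Wₕ = 0.23345866; term = 0.23345866²·(1 − 0.22835101)·54000/2368 = 0.95907332.
Sum = 3.3163652.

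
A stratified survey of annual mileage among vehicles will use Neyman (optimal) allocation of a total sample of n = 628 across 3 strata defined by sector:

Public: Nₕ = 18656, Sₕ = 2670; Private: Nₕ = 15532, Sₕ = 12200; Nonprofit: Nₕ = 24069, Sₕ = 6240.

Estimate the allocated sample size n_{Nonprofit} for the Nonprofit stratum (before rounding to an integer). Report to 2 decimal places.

Neyman allocation: nₕ = n·NₕSₕ / Σⱼ NⱼSⱼ.
Σ NⱼSⱼ = 18656·2670 + 15532·12200 + 24069·6240 = 3.8949248 × 10^8.
n_{Nonprofit} = 628·24069·6240 / (3.8949248 × 10^8) = 242.16.

242.16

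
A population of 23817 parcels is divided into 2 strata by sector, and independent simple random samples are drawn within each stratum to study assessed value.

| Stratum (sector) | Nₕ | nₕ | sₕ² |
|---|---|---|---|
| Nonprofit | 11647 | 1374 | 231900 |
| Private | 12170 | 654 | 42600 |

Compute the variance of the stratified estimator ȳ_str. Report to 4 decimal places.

51.6936

Var(ȳ_str) = Σₕ Wₕ²(1 − fₕ)sₕ²/nₕ with Wₕ = Nₕ/N, N = 23817.
Nonprofit: Wₕ = 0.48902045; term = 0.48902045²·(1 − 0.11797029)·231900/1374 = 35.600104.
Private: Wₕ = 0.51097955; term = 0.51097955²·(1 − 0.05373870)·42600/654 = 16.09348.
Sum = 51.693584.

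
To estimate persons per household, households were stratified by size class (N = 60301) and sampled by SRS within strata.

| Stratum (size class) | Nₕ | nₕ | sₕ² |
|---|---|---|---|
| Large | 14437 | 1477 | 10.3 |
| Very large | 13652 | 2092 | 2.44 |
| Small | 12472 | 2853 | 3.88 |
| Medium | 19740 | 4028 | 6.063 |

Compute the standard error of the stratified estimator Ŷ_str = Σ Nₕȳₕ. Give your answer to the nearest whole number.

Var(Ŷ_str) = Σₕ Nₕ²(1 − fₕ)sₕ²/nₕ.
Large: 14437²·(1 − 1477/14437)·10.3/1477 = 1.3047842 × 10^6.
Very large: 13652²·(1 − 2092/13652)·2.44/2092 = 184069.68.
Small: 12472²·(1 − 2853/12472)·3.88/2853 = 163153.34.
Medium: 19740²·(1 − 4028/19740)·6.063/4028 = 466849.31.
Sum = 2.1188565 × 10^6.
SE = √(2.1188565 × 10^6) = 1456.

1456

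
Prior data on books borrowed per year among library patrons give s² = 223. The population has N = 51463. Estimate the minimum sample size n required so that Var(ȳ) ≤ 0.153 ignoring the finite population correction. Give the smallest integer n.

Without fpc, n₀ = s²/D = 223/0.153 = 1457.5163.
Rounding up, n = 1458.

1458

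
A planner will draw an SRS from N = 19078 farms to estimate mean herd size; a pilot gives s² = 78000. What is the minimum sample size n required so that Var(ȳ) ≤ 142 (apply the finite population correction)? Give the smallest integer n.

534

Without fpc, n₀ = s²/D = 78000/142 = 549.2958.
With fpc, (1 − n/N)·s²/n ≤ D requires n ≥ n₀/(1 + n₀/N) = 549.2958/(1 + 549.2958/19078) = 533.9230.
Rounding up, n = 534.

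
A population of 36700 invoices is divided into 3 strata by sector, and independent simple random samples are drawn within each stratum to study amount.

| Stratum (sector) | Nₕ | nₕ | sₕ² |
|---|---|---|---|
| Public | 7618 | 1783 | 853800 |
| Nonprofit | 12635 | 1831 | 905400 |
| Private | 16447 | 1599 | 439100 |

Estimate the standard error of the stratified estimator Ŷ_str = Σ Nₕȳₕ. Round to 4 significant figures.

Var(Ŷ_str) = Σₕ Nₕ²(1 − fₕ)sₕ²/nₕ.
Public: 7618²·(1 − 1783/7618)·853800/1783 = 2.1285636 × 10^10.
Nonprofit: 12635²·(1 − 1831/12635)·905400/1831 = 6.7501274 × 10^10.
Private: 16447²·(1 − 1599/16447)·439100/1599 = 6.7060938 × 10^10.
Sum = 1.5584785 × 10^11.
SE = √(1.5584785 × 10^11) = 394800.

394800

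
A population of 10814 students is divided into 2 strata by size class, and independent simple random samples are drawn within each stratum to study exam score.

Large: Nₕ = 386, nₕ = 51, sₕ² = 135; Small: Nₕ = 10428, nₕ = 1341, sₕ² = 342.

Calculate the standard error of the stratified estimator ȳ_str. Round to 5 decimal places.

Var(ȳ_str) = Σₕ Wₕ²(1 − fₕ)sₕ²/nₕ with Wₕ = Nₕ/N, N = 10814.
Large: Wₕ = 0.03569447; term = 0.03569447²·(1 − 0.13212435)·135/51 = 0.0029270017.
Small: Wₕ = 0.96430553; term = 0.96430553²·(1 − 0.12859609)·342/1341 = 0.20665511.
Sum = 0.20958211.
SE = √(0.20958211) = 0.45780.

0.45780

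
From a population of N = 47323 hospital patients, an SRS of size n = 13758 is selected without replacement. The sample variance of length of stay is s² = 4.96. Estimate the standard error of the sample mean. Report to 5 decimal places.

Under SRS without replacement, Var(ȳ) = (1 − f)·s²/n with f = n/N = 13758/47323 = 0.29072544.
Var(ȳ) = (1 − 0.29072544)·4.96/13758 = 0.70927456·3.6051752 × 10^-4 = 2.557059 × 10^-4.
SE(ȳ) = √(2.557059 × 10^-4) = 0.01599.

0.01599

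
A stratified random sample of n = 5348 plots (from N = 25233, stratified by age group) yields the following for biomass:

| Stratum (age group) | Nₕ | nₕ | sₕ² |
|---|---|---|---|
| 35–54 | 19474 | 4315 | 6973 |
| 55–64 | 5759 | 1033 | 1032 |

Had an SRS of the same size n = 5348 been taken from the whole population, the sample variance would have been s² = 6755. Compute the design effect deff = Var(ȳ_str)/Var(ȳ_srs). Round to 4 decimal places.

0.7956

Var(ȳ_str) = Σ Wₕ²(1−fₕ)sₕ²/nₕ with Wₕ = Nₕ/25233:
  35–54: (19474/25233)²·(1−4315/19474)·6973/4315 = 0.7492501
  55–64: (5759/25233)²·(1−1033/5759)·1032/1033 = 0.042705361
  → Var(ȳ_str) = 0.79195546.
Var(ȳ_srs) = (1 − 5348/25233)·6755/5348 = 0.99538402.
deff = 0.79195546 / 0.99538402 = 0.7956.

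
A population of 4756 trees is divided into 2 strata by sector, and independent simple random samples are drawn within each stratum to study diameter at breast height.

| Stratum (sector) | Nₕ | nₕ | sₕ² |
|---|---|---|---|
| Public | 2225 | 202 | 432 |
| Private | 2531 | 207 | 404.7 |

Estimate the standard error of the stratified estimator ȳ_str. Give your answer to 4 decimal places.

0.9664

Var(ȳ_str) = Σₕ Wₕ²(1 − fₕ)sₕ²/nₕ with Wₕ = Nₕ/N, N = 4756.
Public: Wₕ = 0.46783011; term = 0.46783011²·(1 − 0.09078652)·432/202 = 0.42557351.
Private: Wₕ = 0.53216989; term = 0.53216989²·(1 − 0.08178586)·404.7/207 = 0.50840222.
Sum = 0.93397573.
SE = √(0.93397573) = 0.9664.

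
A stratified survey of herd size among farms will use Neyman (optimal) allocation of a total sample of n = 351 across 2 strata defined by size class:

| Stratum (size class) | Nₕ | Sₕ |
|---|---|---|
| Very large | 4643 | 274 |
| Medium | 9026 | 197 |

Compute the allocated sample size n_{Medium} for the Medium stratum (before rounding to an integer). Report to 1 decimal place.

Neyman allocation: nₕ = n·NₕSₕ / Σⱼ NⱼSⱼ.
Σ NⱼSⱼ = 4643·274 + 9026·197 = 3.050304 × 10^6.
n_{Medium} = 351·9026·197 / (3.050304 × 10^6) = 204.6.

204.6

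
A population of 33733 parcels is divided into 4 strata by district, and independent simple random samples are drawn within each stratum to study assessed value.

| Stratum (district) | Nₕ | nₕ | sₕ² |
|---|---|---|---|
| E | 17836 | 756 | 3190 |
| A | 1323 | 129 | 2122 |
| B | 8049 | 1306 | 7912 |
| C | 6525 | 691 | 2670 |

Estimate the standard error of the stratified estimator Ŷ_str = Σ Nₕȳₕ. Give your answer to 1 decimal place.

42276.8

Var(Ŷ_str) = Σₕ Nₕ²(1 − fₕ)sₕ²/nₕ.
E: 17836²·(1 − 756/17836)·3190/756 = 1.2854471 × 10^9.
A: 1323²·(1 − 129/1323)·2122/129 = 2.5984828 × 10^7.
B: 8049²·(1 − 1306/8049)·7912/1306 = 3.2880483 × 10^8.
C: 6525²·(1 − 691/6525)·2670/691 = 1.4708899 × 10^8.
Sum = 1.7873257 × 10^9.
SE = √(1.7873257 × 10^9) = 42276.8.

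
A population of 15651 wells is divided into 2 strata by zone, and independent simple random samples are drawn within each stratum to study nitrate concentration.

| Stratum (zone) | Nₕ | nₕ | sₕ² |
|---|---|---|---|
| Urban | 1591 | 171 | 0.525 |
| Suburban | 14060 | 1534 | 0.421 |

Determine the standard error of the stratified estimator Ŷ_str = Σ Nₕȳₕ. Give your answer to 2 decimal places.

235.10

Var(Ŷ_str) = Σₕ Nₕ²(1 − fₕ)sₕ²/nₕ.
Urban: 1591²·(1 − 171/1591)·0.525/171 = 6936.2018.
Suburban: 14060²·(1 − 1534/14060)·0.421/1534 = 48334.192.
Sum = 55270.394.
SE = √(55270.394) = 235.10.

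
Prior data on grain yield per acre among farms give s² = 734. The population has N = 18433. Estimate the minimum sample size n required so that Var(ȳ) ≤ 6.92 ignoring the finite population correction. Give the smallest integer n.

Without fpc, n₀ = s²/D = 734/6.92 = 106.0694.
Rounding up, n = 107.

107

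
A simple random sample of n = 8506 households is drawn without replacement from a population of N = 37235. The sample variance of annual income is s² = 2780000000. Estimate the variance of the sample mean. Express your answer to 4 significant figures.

252200

Under SRS without replacement, Var(ȳ) = (1 − f)·s²/n with f = n/N = 8506/37235 = 0.22844098.
Var(ȳ) = (1 − 0.22844098)·2780000000/8506 = 0.77155902·326828.12 = 252167.18.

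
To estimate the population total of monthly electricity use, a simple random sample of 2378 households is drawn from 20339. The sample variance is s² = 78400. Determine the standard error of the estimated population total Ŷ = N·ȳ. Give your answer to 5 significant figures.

109740

Var(Ŷ) = N²·Var(ȳ) = N²·(1 − n/N)·s²/n.
f = 2378/20339 = 0.11691824; Var(ȳ) = 0.88308176·78400/2378 = 29.114218.
Var(Ŷ) = 20339² · 29.114218 = 1.2043822 × 10^10.
SE(Ŷ) = √(1.2043822 × 10^10) = 109740.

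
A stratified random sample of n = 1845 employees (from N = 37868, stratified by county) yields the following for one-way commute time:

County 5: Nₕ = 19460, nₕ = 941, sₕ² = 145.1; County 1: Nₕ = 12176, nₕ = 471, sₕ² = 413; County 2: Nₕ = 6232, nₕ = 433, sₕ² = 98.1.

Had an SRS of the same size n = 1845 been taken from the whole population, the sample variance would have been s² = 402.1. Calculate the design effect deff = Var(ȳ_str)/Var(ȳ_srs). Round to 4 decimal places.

Var(ȳ_str) = Σ Wₕ²(1−fₕ)sₕ²/nₕ with Wₕ = Nₕ/37868:
  County 5: (19460/37868)²·(1−941/19460)·145.1/941 = 0.038751937
  County 1: (12176/37868)²·(1−471/12176)·413/471 = 0.08714861
  County 2: (6232/37868)²·(1−433/6232)·98.1/433 = 0.0057097478
  → Var(ȳ_str) = 0.13161029.
Var(ȳ_srs) = (1 − 1845/37868)·402.1/1845 = 0.20732192.
deff = 0.13161029 / 0.20732192 = 0.6348.

0.6348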